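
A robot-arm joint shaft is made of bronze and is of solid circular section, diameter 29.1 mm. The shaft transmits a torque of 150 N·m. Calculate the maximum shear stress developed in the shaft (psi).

4500 psi

J = πd⁴/32 = π(0.0291)⁴/32 = 7.040×10^-8 m⁴.
τ_max = T·r/J = 150.0 × 0.0146 / 7.040×10^-8 = 3.100×10^7 Pa.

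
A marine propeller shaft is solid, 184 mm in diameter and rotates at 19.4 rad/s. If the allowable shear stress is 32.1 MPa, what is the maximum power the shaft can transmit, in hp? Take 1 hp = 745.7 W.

J = πd⁴/32 = π(0.184)⁴/32 = 1.125×10^-4 m⁴.
T_max = τ_allow·J/r = 3.21×10^7 × 1.125×10^-4 / 0.0920 = 39260 N·m.
ω = 19.4 rad/s, so P_max = T_max·ω = 7.617×10^5 W.

1020 hp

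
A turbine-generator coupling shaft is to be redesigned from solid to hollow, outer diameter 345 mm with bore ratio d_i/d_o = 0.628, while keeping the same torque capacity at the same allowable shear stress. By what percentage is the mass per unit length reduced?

Equal τ_max and T ⇒ the solid shaft needs d_s³ = d_o³(1−k⁴), so d_s = 345·(1−0.628⁴)^(1/3) = 326.1 mm.
Area ratio A_h/A_s = d_o²(1−k²)/d_s² = (1−k²)/(1−k⁴)^(2/3) = 0.6779.
Mass saving = 1 − 0.6779 = 32.2 %.

32.2 %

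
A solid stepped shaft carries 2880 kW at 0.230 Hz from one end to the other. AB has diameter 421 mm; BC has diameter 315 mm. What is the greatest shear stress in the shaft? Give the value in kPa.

325000 kPa

ω = 2π·0.230 = 1.445 rad/s, so T = P/ω = 2880×10³ / 1.445 = 1.993e6 N·m.
Under the same torque, τ_max = 16T/(πd³) is largest where d is smallest — segment BC (d = 315 mm).
τ_max = 16·1.993e6/(π·(0.315)³) = 3.247×10^8 Pa.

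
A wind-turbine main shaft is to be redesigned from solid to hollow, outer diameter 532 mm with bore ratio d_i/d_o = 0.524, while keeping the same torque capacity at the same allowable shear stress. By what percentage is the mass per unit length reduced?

Equal τ_max and T ⇒ the solid shaft needs d_s³ = d_o³(1−k⁴), so d_s = 532·(1−0.524⁴)^(1/3) = 518.3 mm.
Area ratio A_h/A_s = d_o²(1−k²)/d_s² = (1−k²)/(1−k⁴)^(2/3) = 0.7643.
Mass saving = 1 − 0.7643 = 23.6 %.

23.6 %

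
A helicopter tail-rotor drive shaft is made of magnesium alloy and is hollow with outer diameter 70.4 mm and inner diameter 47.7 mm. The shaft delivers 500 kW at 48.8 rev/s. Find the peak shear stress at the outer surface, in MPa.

ω = 2π·48.8 = 306.6 rad/s, so T = P/ω = 500×10³ / 306.6 = 1631 N·m.
J = π(d_o⁴ − d_i⁴)/32 = π(0.0704⁴ − 0.0477⁴)/32 = 1.903×10^-6 m⁴.
τ_max = T·r/J = 1631 × 0.0352 / 1.903×10^-6 = 3.016×10^7 Pa.

30.2 MPa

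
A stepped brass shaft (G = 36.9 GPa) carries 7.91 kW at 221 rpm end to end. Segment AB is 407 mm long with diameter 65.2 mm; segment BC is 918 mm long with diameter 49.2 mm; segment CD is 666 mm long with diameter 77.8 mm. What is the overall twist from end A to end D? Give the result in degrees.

ω = 2π·221/60 = 23.14 rad/s, so T = P/ω = 7.91×10³ / 23.14 = 341.8 N·m.
J_AB = π(0.0652)⁴/32 = 1.77×10^-6 m⁴; J_BC = π(0.0492)⁴/32 = 5.75×10^-7 m⁴; J_CD = π(0.0778)⁴/32 = 3.60×10^-6 m⁴.
θ = (T/G)·Σ L_i/J_i = (341.8/36.9×10⁹)·(0.407/1.77×10^-6 + 0.918/5.75×10^-7 + 0.666/3.60×10^-6) = 0.01862 rad.

1.07°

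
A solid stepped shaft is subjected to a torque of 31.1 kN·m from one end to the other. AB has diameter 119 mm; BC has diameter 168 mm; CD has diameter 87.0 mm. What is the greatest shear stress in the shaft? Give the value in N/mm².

Under the same torque, τ_max = 16T/(πd³) is largest where d is smallest — segment CD (d = 87.0 mm).
τ_max = 16·31100/(π·(0.0870)³) = 2.405×10^8 Pa.

241 N/mm²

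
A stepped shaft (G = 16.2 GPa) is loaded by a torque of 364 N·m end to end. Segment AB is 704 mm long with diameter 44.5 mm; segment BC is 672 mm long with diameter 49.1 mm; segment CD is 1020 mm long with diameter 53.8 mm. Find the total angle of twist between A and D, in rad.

J_AB = π(0.0445)⁴/32 = 3.85×10^-7 m⁴; J_BC = π(0.0491)⁴/32 = 5.71×10^-7 m⁴; J_CD = π(0.0538)⁴/32 = 8.22×10^-7 m⁴.
θ = (T/G)·Σ L_i/J_i = (364.0/16.2×10⁹)·(0.704/3.85×10^-7 + 0.672/5.71×10^-7 + 1.02/8.22×10^-7) = 0.09542 rad.

0.0954 rad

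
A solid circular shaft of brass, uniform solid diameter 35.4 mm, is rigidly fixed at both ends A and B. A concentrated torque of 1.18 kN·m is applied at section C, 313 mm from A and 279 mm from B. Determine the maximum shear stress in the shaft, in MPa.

71.6 MPa

With uniform GJ and both ends fixed, compatibility θ_AC = θ_CB gives T_A·a = T_B·b, together with T_A + T_B = T₀.
T_A = T₀·b/(a+b) = 1180·279/592.0 = 556.1 N·m; T_B = 623.9 N·m.
τ in each portion: τ_AC = 6.38×10^7 Pa, τ_CB = 7.16×10^7 Pa; maximum is in CB.
τ_max = T_CB·r/J = 623.9·0.0177/1.54×10^-7 = 7.163×10^7 Pa.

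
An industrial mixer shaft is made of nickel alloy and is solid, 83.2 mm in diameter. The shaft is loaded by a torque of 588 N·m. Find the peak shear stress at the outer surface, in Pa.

J = πd⁴/32 = π(0.0832)⁴/32 = 4.704×10^-6 m⁴.
τ_max = T·r/J = 588.0 × 0.0416 / 4.704×10^-6 = 5.200×10^6 Pa.

5.20e6 Pa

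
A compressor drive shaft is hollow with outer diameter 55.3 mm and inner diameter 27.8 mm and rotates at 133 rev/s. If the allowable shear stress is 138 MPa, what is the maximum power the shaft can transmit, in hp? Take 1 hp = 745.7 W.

4810 hp

J = π(d_o⁴ − d_i⁴)/32 = π(0.0553⁴ − 0.0278⁴)/32 = 8.595×10^-7 m⁴.
T_max = τ_allow·J/r = 1.38×10^8 × 8.595×10^-7 / 0.0276 = 4290 N·m.
ω = 2π·133 = 835.7 rad/s, so P_max = T_max·ω = 3.585×10^6 W.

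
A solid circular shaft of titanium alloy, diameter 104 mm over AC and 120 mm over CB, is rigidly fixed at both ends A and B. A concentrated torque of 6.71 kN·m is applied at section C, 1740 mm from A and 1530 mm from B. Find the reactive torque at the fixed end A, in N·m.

2220 N·m

Compatibility: T_A·a/J_AC = T_B·b/J_CB with T_A + T_B = T₀.
J_AC = 1.15×10^-5 m⁴, J_CB = 2.04×10^-5 m⁴, so T_A = T₀·(J_AC/a)/((J_AC/a)+(J_CB/b)) = 2225 N·m, T_B = 4485 N·m.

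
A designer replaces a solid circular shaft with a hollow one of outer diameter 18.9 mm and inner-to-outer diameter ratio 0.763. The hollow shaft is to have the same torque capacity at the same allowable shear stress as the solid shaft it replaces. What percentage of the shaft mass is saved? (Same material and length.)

44.9 %

Equal τ_max and T ⇒ the solid shaft needs d_s³ = d_o³(1−k⁴), so d_s = 18.9·(1−0.763⁴)^(1/3) = 16.46 mm.
Area ratio A_h/A_s = d_o²(1−k²)/d_s² = (1−k²)/(1−k⁴)^(2/3) = 0.5506.
Mass saving = 1 − 0.5506 = 44.9 %.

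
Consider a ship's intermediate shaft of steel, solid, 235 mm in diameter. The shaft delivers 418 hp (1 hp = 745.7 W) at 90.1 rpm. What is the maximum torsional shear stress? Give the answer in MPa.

ω = 2π·90.1/60 = 9.435 rad/s, so T = P/ω = 418×745.7 / 9.435 = 33040 N·m.
J = πd⁴/32 = π(0.235)⁴/32 = 2.994×10^-4 m⁴.
τ_max = T·r/J = 33040 × 0.117 / 2.994×10^-4 = 1.296×10^7 Pa.

13.0 MPa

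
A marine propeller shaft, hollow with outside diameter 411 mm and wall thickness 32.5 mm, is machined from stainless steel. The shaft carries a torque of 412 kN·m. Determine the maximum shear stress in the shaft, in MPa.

60.7 MPa

J = π(d_o⁴ − d_i⁴)/32 = π(0.411⁴ − 0.346⁴)/32 = 1.394×10^-3 m⁴.
τ_max = T·r/J = 412000 × 0.205 / 1.394×10^-3 = 6.072×10^7 Pa.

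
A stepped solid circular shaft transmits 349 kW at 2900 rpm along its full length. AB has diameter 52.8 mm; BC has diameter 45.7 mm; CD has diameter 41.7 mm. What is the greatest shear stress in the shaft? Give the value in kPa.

80700 kPa

ω = 2π·2900/60 = 303.7 rad/s, so T = P/ω = 349×10³ / 303.7 = 1149 N·m.
Under the same torque, τ_max = 16T/(πd³) is largest where d is smallest — segment CD (d = 41.7 mm).
τ_max = 16·1149/(π·(0.0417)³) = 8.072×10^7 Pa.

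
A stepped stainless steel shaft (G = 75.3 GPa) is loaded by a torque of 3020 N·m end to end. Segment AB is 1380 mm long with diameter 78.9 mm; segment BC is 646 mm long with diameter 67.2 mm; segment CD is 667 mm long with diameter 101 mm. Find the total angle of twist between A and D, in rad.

J_AB = π(0.0789)⁴/32 = 3.80×10^-6 m⁴; J_BC = π(0.0672)⁴/32 = 2.00×10^-6 m⁴; J_CD = π(0.101)⁴/32 = 1.02×10^-5 m⁴.
θ = (T/G)·Σ L_i/J_i = (3020/75.3×10⁹)·(1.38/3.80×10^-6 + 0.646/2.00×10^-6 + 0.667/1.02×10^-5) = 0.03011 rad.

0.0301 rad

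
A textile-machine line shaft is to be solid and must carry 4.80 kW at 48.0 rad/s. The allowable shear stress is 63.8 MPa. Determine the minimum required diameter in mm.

20.0 mm

ω = 48.0 rad/s, so T = P/ω = 4.80×10³ / 48.00 = 100.0 N·m.
For a solid shaft τ_max = 16T/(πd³), so d = (16T/(π τ_allow))^(1/3) = (16·100.0/(π·6.38×10^7))^(1/3) = 0.01999 m.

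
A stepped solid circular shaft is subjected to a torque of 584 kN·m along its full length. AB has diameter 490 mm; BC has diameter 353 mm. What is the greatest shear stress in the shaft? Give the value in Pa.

Under the same torque, τ_max = 16T/(πd³) is largest where d is smallest — segment BC (d = 353 mm).
τ_max = 16·584000/(π·(0.353)³) = 6.762×10^7 Pa.

6.76e7 Pa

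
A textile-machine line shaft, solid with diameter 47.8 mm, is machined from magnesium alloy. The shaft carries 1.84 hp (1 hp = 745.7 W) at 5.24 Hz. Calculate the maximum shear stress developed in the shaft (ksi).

ω = 2π·5.24 = 32.92 rad/s, so T = P/ω = 1.84×745.7 / 32.92 = 41.67 N·m.
J = πd⁴/32 = π(0.0478)⁴/32 = 5.125×10^-7 m⁴.
τ_max = T·r/J = 41.67 × 0.0239 / 5.125×10^-7 = 1.943×10^6 Pa.

0.282 ksi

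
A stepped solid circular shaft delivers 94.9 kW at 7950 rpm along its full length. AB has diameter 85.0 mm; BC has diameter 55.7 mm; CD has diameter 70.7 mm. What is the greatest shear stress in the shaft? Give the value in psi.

487 psi

ω = 2π·7950/60 = 832.5 rad/s, so T = P/ω = 94.9×10³ / 832.5 = 114.0 N·m.
Under the same torque, τ_max = 16T/(πd³) is largest where d is smallest — segment BC (d = 55.7 mm).
τ_max = 16·114.0/(π·(0.0557)³) = 3.360×10^6 Pa.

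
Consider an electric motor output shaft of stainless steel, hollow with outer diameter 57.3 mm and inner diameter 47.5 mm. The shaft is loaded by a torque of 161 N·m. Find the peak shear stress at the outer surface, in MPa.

8.26 MPa

J = π(d_o⁴ − d_i⁴)/32 = π(0.0573⁴ − 0.0475⁴)/32 = 5.585×10^-7 m⁴.
τ_max = T·r/J = 161.0 × 0.0286 / 5.585×10^-7 = 8.258×10^6 Pa.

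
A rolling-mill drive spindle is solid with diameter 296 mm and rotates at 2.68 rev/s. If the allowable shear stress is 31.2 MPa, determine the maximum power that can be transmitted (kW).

J = πd⁴/32 = π(0.296)⁴/32 = 7.536×10^-4 m⁴.
T_max = τ_allow·J/r = 3.12×10^7 × 7.536×10^-4 / 0.148 = 158900 N·m.
ω = 2π·2.68 = 16.84 rad/s, so P_max = T_max·ω = 2.675×10^6 W.

2680 kW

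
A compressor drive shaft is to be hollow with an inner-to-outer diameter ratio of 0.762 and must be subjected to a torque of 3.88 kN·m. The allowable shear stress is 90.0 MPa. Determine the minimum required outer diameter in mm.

69.2 mm

For a hollow shaft with d_i/d_o = 0.762: τ_max = 16T/(π d_o³ (1−k⁴)), so d_o = [16T/(π τ_allow (1−k⁴))]^(1/3) = [16·3880/(π·9.00×10^7·0.6629)]^(1/3) = 0.06919 m.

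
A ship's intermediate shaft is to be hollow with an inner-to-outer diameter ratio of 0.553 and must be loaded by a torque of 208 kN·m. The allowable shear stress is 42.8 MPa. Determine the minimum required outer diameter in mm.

301 mm

For a hollow shaft with d_i/d_o = 0.553: τ_max = 16T/(π d_o³ (1−k⁴)), so d_o = [16T/(π τ_allow (1−k⁴))]^(1/3) = [16·208000/(π·4.28×10^7·0.9065)]^(1/3) = 0.3011 m.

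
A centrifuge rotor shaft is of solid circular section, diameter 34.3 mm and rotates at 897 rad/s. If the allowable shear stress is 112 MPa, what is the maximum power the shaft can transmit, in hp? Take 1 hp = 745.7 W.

1070 hp

J = πd⁴/32 = π(0.0343)⁴/32 = 1.359×10^-7 m⁴.
T_max = τ_allow·J/r = 1.12×10^8 × 1.359×10^-7 / 0.0171 = 887.4 N·m.
ω = 897 rad/s, so P_max = T_max·ω = 7.960×10^5 W.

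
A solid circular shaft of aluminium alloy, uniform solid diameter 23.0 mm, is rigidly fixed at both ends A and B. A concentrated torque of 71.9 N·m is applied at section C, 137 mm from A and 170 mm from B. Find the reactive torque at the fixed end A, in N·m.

With uniform GJ and both ends fixed, compatibility θ_AC = θ_CB gives T_A·a = T_B·b, together with T_A + T_B = T₀.
T_A = T₀·b/(a+b) = 71.90·170/307.0 = 39.81 N·m; T_B = 32.09 N·m.

39.8 N·m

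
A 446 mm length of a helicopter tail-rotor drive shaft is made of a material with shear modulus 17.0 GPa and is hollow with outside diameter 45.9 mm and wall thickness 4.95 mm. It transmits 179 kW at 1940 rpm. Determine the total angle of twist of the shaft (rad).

0.0853 rad

ω = 2π·1940/60 = 203.2 rad/s, so T = P/ω = 179×10³ / 203.2 = 881.1 N·m.
J = π(d_o⁴ − d_i⁴)/32 = π(0.0459⁴ − 0.0360⁴)/32 = 2.709×10^-7 m⁴.
θ = T·L/(G·J) = 881.1 × 0.446 / (17.0×10⁹ × 2.709×10^-7) = 0.08534 rad.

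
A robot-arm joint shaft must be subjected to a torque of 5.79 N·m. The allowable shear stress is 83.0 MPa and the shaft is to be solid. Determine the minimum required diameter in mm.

For a solid shaft τ_max = 16T/(πd³), so d = (16T/(π τ_allow))^(1/3) = (16·5.790/(π·8.30×10^7))^(1/3) = 0.007083 m.

7.08 mm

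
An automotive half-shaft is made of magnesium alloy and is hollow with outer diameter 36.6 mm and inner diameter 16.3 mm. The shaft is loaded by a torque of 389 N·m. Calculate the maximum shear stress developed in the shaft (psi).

6100 psi

J = π(d_o⁴ − d_i⁴)/32 = π(0.0366⁴ − 0.0163⁴)/32 = 1.692×10^-7 m⁴.
τ_max = T·r/J = 389.0 × 0.0183 / 1.692×10^-7 = 4.206×10^7 Pa.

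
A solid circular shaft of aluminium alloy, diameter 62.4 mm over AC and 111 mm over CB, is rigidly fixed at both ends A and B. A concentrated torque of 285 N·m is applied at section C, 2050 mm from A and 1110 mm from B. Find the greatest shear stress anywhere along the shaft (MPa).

1.01 MPa

Compatibility: T_A·a/J_AC = T_B·b/J_CB with T_A + T_B = T₀.
J_AC = 1.49×10^-6 m⁴, J_CB = 1.49×10^-5 m⁴, so T_A = T₀·(J_AC/a)/((J_AC/a)+(J_CB/b)) = 14.62 N·m, T_B = 270.4 N·m.
τ in each portion: τ_AC = 3.06×10^5 Pa, τ_CB = 1.01×10^6 Pa; maximum is in CB.
τ_max = T_CB·r/J = 270.4·0.0555/1.49×10^-5 = 1.007×10^6 Pa.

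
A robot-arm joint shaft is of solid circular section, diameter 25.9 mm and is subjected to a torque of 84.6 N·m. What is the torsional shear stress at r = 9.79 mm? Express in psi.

2720 psi

J = πd⁴/32 = π(0.0259)⁴/32 = 4.418×10^-8 m⁴.
Shear stress varies linearly with radius: τ = T·r/J = 84.60 × 0.00979 / 4.418×10^-8 = 1.875×10^7 Pa.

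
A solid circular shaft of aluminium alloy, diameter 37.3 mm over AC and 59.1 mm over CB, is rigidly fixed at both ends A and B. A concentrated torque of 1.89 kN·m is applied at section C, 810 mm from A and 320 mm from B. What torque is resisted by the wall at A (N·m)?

111 N·m

Compatibility: T_A·a/J_AC = T_B·b/J_CB with T_A + T_B = T₀.
J_AC = 1.90×10^-7 m⁴, J_CB = 1.20×10^-6 m⁴, so T_A = T₀·(J_AC/a)/((J_AC/a)+(J_CB/b)) = 111.5 N·m, T_B = 1779 N·m.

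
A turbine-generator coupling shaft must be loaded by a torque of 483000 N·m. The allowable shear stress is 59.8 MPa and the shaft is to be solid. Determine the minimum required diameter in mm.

For a solid shaft τ_max = 16T/(πd³), so d = (16T/(π τ_allow))^(1/3) = (16·483000/(π·5.98×10^7))^(1/3) = 0.3452 m.

345 mm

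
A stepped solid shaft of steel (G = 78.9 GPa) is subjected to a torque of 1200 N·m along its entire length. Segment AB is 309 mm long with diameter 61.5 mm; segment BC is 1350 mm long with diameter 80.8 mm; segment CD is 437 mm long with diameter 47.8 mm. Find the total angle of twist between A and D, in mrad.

21.2 mrad

J_AB = π(0.0615)⁴/32 = 1.40×10^-6 m⁴; J_BC = π(0.0808)⁴/32 = 4.18×10^-6 m⁴; J_CD = π(0.0478)⁴/32 = 5.13×10^-7 m⁴.
θ = (T/G)·Σ L_i/J_i = (1200/78.9×10⁹)·(0.309/1.40×10^-6 + 1.35/4.18×10^-6 + 0.437/5.13×10^-7) = 0.02122 rad.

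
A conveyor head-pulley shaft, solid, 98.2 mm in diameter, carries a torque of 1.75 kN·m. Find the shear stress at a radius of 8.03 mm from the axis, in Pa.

J = πd⁴/32 = π(0.0982)⁴/32 = 9.129×10^-6 m⁴.
Shear stress varies linearly with radius: τ = T·r/J = 1750 × 0.00803 / 9.129×10^-6 = 1.539×10^6 Pa.

1.54e6 Pa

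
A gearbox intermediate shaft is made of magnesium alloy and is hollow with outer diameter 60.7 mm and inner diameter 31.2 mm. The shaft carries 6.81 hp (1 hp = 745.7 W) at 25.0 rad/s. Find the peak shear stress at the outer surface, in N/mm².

4.97 N/mm²

ω = 25.0 rad/s, so T = P/ω = 6.81×745.7 / 25.00 = 203.1 N·m.
J = π(d_o⁴ − d_i⁴)/32 = π(0.0607⁴ − 0.0312⁴)/32 = 1.240×10^-6 m⁴.
τ_max = T·r/J = 203.1 × 0.0304 / 1.240×10^-6 = 4.973×10^6 Pa.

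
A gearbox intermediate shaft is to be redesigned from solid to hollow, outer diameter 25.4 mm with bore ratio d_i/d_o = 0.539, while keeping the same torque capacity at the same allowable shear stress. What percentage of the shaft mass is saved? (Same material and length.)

24.8 %

Equal τ_max and T ⇒ the solid shaft needs d_s³ = d_o³(1−k⁴), so d_s = 25.4·(1−0.539⁴)^(1/3) = 24.66 mm.
Area ratio A_h/A_s = d_o²(1−k²)/d_s² = (1−k²)/(1−k⁴)^(2/3) = 0.7524.
Mass saving = 1 − 0.7524 = 24.8 %.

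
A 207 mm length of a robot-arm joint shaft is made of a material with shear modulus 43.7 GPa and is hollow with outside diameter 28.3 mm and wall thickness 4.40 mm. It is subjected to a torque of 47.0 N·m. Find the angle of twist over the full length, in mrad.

J = π(d_o⁴ − d_i⁴)/32 = π(0.0283⁴ − 0.0195⁴)/32 = 4.878×10^-8 m⁴.
θ = T·L/(G·J) = 47.00 × 0.207 / (43.7×10⁹ × 4.878×10^-8) = 4.564×10^-3 rad.

4.56 mrad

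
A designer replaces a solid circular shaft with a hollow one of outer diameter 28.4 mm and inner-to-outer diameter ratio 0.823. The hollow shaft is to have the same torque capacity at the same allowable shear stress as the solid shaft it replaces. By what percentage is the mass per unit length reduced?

Equal τ_max and T ⇒ the solid shaft needs d_s³ = d_o³(1−k⁴), so d_s = 28.4·(1−0.823⁴)^(1/3) = 23.14 mm.
Area ratio A_h/A_s = d_o²(1−k²)/d_s² = (1−k²)/(1−k⁴)^(2/3) = 0.4859.
Mass saving = 1 − 0.4859 = 51.4 %.

51.4 %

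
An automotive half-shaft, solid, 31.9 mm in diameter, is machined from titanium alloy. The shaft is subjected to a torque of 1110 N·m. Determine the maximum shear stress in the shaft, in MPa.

174 MPa

J = πd⁴/32 = π(0.0319)⁴/32 = 1.017×10^-7 m⁴.
τ_max = T·r/J = 1110 × 0.0159 / 1.017×10^-7 = 1.741×10^8 Pa.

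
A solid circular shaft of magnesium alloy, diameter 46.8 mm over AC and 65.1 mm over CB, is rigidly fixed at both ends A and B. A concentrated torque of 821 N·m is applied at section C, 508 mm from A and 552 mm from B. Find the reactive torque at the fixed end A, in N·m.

Compatibility: T_A·a/J_AC = T_B·b/J_CB with T_A + T_B = T₀.
J_AC = 4.71×10^-7 m⁴, J_CB = 1.76×10^-6 m⁴, so T_A = T₀·(J_AC/a)/((J_AC/a)+(J_CB/b)) = 184.7 N·m, T_B = 636.3 N·m.

185 N·m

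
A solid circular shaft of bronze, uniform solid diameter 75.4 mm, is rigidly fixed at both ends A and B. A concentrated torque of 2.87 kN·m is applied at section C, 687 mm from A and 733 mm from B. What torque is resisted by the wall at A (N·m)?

With uniform GJ and both ends fixed, compatibility θ_AC = θ_CB gives T_A·a = T_B·b, together with T_A + T_B = T₀.
T_A = T₀·b/(a+b) = 2870·733/1420 = 1481 N·m; T_B = 1389 N·m.

1480 N·m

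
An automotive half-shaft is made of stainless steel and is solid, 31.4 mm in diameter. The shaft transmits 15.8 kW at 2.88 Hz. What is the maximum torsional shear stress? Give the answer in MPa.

144 MPa

ω = 2π·2.88 = 18.10 rad/s, so T = P/ω = 15.8×10³ / 18.10 = 873.1 N·m.
J = πd⁴/32 = π(0.0314)⁴/32 = 9.544×10^-8 m⁴.
τ_max = T·r/J = 873.1 × 0.0157 / 9.544×10^-8 = 1.436×10^8 Pa.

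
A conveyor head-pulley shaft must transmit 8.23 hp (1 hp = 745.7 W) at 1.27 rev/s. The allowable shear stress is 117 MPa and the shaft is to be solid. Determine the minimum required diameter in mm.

32.2 mm

ω = 2π·1.27 = 7.980 rad/s, so T = P/ω = 8.23×745.7 / 7.980 = 769.1 N·m.
For a solid shaft τ_max = 16T/(πd³), so d = (16T/(π τ_allow))^(1/3) = (16·769.1/(π·1.17×10^8))^(1/3) = 0.03223 m.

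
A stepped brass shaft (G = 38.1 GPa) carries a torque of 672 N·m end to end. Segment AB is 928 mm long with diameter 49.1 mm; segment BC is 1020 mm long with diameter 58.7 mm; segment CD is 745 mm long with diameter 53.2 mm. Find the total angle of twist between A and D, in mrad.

60.8 mrad

J_AB = π(0.0491)⁴/32 = 5.71×10^-7 m⁴; J_BC = π(0.0587)⁴/32 = 1.17×10^-6 m⁴; J_CD = π(0.0532)⁴/32 = 7.86×10^-7 m⁴.
θ = (T/G)·Σ L_i/J_i = (672.0/38.1×10⁹)·(0.928/5.71×10^-7 + 1.02/1.17×10^-6 + 0.745/7.86×10^-7) = 0.06083 rad.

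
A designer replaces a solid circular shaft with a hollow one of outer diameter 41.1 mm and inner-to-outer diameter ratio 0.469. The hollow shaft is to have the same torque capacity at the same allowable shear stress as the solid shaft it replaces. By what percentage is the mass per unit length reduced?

Equal τ_max and T ⇒ the solid shaft needs d_s³ = d_o³(1−k⁴), so d_s = 41.1·(1−0.469⁴)^(1/3) = 40.43 mm.
Area ratio A_h/A_s = d_o²(1−k²)/d_s² = (1−k²)/(1−k⁴)^(2/3) = 0.8063.
Mass saving = 1 − 0.8063 = 19.4 %.

19.4 %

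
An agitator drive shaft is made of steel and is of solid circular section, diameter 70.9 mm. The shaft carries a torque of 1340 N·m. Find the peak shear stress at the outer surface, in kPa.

19100 kPa

J = πd⁴/32 = π(0.0709)⁴/32 = 2.481×10^-6 m⁴.
τ_max = T·r/J = 1340 × 0.0355 / 2.481×10^-6 = 1.915×10^7 Pa.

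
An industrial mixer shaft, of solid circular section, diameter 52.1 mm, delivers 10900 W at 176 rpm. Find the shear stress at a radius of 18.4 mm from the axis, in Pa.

1.50e7 Pa

ω = 2π·176/60 = 18.43 rad/s, so T = P/ω = 10900 / 18.43 = 591.4 N·m.
J = πd⁴/32 = π(0.0521)⁴/32 = 7.234×10^-7 m⁴.
Shear stress varies linearly with radius: τ = T·r/J = 591.4 × 0.0184 / 7.234×10^-7 = 1.504×10^7 Pa.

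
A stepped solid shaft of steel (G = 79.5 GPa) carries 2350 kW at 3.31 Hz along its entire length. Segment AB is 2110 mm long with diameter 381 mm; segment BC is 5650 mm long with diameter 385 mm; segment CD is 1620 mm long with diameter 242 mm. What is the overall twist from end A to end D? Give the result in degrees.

0.688°

ω = 2π·3.31 = 20.80 rad/s, so T = P/ω = 2350×10³ / 20.80 = 113000 N·m.
J_AB = π(0.381)⁴/32 = 2.07×10^-3 m⁴; J_BC = π(0.385)⁴/32 = 2.16×10^-3 m⁴; J_CD = π(0.242)⁴/32 = 3.37×10^-4 m⁴.
θ = (T/G)·Σ L_i/J_i = (113000/79.5×10⁹)·(2.11/2.07×10^-3 + 5.65/2.16×10^-3 + 1.62/3.37×10^-4) = 0.01201 rad.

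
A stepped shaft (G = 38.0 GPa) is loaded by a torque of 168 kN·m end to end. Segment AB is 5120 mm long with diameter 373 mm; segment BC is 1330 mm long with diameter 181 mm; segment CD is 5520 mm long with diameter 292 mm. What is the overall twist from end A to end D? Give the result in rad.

0.102 rad

J_AB = π(0.373)⁴/32 = 1.90×10^-3 m⁴; J_BC = π(0.181)⁴/32 = 1.05×10^-4 m⁴; J_CD = π(0.292)⁴/32 = 7.14×10^-4 m⁴.
θ = (T/G)·Σ L_i/J_i = (168000/38.0×10⁹)·(5.12/1.90×10^-3 + 1.33/1.05×10^-4 + 5.52/7.14×10^-4) = 0.1019 rad.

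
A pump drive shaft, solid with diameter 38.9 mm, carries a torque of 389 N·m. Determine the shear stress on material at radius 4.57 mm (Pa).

7.91e6 Pa

J = πd⁴/32 = π(0.0389)⁴/32 = 2.248×10^-7 m⁴.
Shear stress varies linearly with radius: τ = T·r/J = 389.0 × 0.00457 / 2.248×10^-7 = 7.908×10^6 Pa.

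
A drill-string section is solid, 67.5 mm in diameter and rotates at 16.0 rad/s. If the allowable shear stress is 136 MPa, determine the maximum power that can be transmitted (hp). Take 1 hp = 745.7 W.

J = πd⁴/32 = π(0.0675)⁴/32 = 2.038×10^-6 m⁴.
T_max = τ_allow·J/r = 1.36×10^8 × 2.038×10^-6 / 0.0338 = 8213 N·m.
ω = 16.0 rad/s, so P_max = T_max·ω = 1.314×10^5 W.

176 hp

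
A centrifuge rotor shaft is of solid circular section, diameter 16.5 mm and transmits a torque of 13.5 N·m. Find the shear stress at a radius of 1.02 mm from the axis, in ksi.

0.274 ksi

J = πd⁴/32 = π(0.0165)⁴/32 = 7.277×10^-9 m⁴.
Shear stress varies linearly with radius: τ = T·r/J = 13.50 × 0.00102 / 7.277×10^-9 = 1.892×10^6 Pa.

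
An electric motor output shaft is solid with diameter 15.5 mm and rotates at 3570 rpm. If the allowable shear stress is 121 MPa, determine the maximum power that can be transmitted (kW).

J = πd⁴/32 = π(0.0155)⁴/32 = 5.667×10^-9 m⁴.
T_max = τ_allow·J/r = 1.21×10^8 × 5.667×10^-9 / 0.00775 = 88.47 N·m.
ω = 2π·3570/60 = 373.8 rad/s, so P_max = T_max·ω = 3.308×10^4 W.

33.1 kW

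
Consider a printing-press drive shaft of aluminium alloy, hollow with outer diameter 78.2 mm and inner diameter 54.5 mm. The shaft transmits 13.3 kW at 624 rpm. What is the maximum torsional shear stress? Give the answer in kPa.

ω = 2π·624/60 = 65.35 rad/s, so T = P/ω = 13.3×10³ / 65.35 = 203.5 N·m.
J = π(d_o⁴ − d_i⁴)/32 = π(0.0782⁴ − 0.0545⁴)/32 = 2.805×10^-6 m⁴.
τ_max = T·r/J = 203.5 × 0.0391 / 2.805×10^-6 = 2.837×10^6 Pa.

2840 kPa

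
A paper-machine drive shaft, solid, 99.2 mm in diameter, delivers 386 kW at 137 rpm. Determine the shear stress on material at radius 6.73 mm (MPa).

19.0 MPa

ω = 2π·137/60 = 14.35 rad/s, so T = P/ω = 386×10³ / 14.35 = 26910 N·m.
J = πd⁴/32 = π(0.0992)⁴/32 = 9.507×10^-6 m⁴.
Shear stress varies linearly with radius: τ = T·r/J = 26910 × 0.00673 / 9.507×10^-6 = 1.905×10^7 Pa.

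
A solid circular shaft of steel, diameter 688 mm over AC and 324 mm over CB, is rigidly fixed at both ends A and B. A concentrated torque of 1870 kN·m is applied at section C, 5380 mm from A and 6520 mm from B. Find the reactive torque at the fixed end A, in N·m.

Compatibility: T_A·a/J_AC = T_B·b/J_CB with T_A + T_B = T₀.
J_AC = 0.0220 m⁴, J_CB = 1.08×10^-3 m⁴, so T_A = T₀·(J_AC/a)/((J_AC/a)+(J_CB/b)) = 1.797e6 N·m, T_B = 72930 N·m.

1.80e6 N·m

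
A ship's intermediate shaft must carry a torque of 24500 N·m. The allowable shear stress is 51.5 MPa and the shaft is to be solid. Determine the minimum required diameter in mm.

For a solid shaft τ_max = 16T/(πd³), so d = (16T/(π τ_allow))^(1/3) = (16·24500/(π·5.15×10^7))^(1/3) = 0.1343 m.

134 mm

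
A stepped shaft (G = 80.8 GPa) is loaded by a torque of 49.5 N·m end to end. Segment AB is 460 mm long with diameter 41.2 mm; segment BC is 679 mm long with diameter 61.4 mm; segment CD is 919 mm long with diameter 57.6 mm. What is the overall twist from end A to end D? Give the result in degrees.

J_AB = π(0.0412)⁴/32 = 2.83×10^-7 m⁴; J_BC = π(0.0614)⁴/32 = 1.40×10^-6 m⁴; J_CD = π(0.0576)⁴/32 = 1.08×10^-6 m⁴.
θ = (T/G)·Σ L_i/J_i = (49.50/80.8×10⁹)·(0.460/2.83×10^-7 + 0.679/1.40×10^-6 + 0.919/1.08×10^-6) = 1.815×10^-3 rad.

0.104°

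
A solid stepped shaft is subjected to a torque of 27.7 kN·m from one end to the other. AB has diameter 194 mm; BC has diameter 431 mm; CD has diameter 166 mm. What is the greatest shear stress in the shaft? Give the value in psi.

4470 psi

Under the same torque, τ_max = 16T/(πd³) is largest where d is smallest — segment CD (d = 166 mm).
τ_max = 16·27700/(π·(0.166)³) = 3.084×10^7 Pa.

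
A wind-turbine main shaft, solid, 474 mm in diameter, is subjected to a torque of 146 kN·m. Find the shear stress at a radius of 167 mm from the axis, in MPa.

4.92 MPa

J = πd⁴/32 = π(0.474)⁴/32 = 4.956×10^-3 m⁴.
Shear stress varies linearly with radius: τ = T·r/J = 146000 × 0.167 / 4.956×10^-3 = 4.920×10^6 Pa.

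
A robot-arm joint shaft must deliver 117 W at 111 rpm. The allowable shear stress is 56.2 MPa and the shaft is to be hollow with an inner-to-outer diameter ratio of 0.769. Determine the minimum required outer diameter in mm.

11.2 mm

ω = 2π·111/60 = 11.62 rad/s, so T = P/ω = 117 / 11.62 = 10.07 N·m.
For a hollow shaft with d_i/d_o = 0.769: τ_max = 16T/(π d_o³ (1−k⁴)), so d_o = [16T/(π τ_allow (1−k⁴))]^(1/3) = [16·10.07/(π·5.62×10^7·0.6503)]^(1/3) = 0.01119 m.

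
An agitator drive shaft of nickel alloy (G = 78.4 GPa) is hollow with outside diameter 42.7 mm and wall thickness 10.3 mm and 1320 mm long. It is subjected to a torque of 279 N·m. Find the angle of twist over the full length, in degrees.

J = π(d_o⁴ − d_i⁴)/32 = π(0.0427⁴ − 0.0221⁴)/32 = 3.030×10^-7 m⁴.
θ = T·L/(G·J) = 279.0 × 1.32 / (78.4×10⁹ × 3.030×10^-7) = 0.01551 rad.

0.888°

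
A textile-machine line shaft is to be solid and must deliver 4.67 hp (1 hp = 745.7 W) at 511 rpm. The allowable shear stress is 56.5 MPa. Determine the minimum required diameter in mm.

18.0 mm

ω = 2π·511/60 = 53.51 rad/s, so T = P/ω = 4.67×745.7 / 53.51 = 65.08 N·m.
For a solid shaft τ_max = 16T/(πd³), so d = (16T/(π τ_allow))^(1/3) = (16·65.08/(π·5.65×10^7))^(1/3) = 0.01804 m.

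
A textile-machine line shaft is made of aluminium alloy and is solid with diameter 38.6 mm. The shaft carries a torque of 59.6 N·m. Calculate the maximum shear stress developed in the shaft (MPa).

5.28 MPa

J = πd⁴/32 = π(0.0386)⁴/32 = 2.179×10^-7 m⁴.
τ_max = T·r/J = 59.60 × 0.0193 / 2.179×10^-7 = 5.278×10^6 Pa.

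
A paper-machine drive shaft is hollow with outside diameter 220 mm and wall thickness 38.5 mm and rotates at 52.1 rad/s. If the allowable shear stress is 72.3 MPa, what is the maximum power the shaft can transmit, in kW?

J = π(d_o⁴ − d_i⁴)/32 = π(0.220⁴ − 0.143⁴)/32 = 1.889×10^-4 m⁴.
T_max = τ_allow·J/r = 7.23×10^7 × 1.889×10^-4 / 0.110 = 124200 N·m.
ω = 52.1 rad/s, so P_max = T_max·ω = 6.470×10^6 W.

6470 kW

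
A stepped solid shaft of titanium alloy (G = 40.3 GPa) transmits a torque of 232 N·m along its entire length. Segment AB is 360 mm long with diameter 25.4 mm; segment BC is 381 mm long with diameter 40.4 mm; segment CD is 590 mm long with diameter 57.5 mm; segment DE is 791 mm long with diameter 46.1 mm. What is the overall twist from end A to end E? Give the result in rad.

0.0725 rad

J_AB = π(0.0254)⁴/32 = 4.09×10^-8 m⁴; J_BC = π(0.0404)⁴/32 = 2.62×10^-7 m⁴; J_CD = π(0.0575)⁴/32 = 1.07×10^-6 m⁴; J_DE = π(0.0461)⁴/32 = 4.43×10^-7 m⁴.
θ = (T/G)·Σ L_i/J_i = (232.0/40.3×10⁹)·(0.360/4.09×10^-8 + 0.381/2.62×10^-7 + 0.590/1.07×10^-6 + 0.791/4.43×10^-7) = 0.07254 rad.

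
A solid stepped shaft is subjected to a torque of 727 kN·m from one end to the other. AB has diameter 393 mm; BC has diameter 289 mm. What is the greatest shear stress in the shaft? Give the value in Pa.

Under the same torque, τ_max = 16T/(πd³) is largest where d is smallest — segment BC (d = 289 mm).
τ_max = 16·727000/(π·(0.289)³) = 1.534×10^8 Pa.

1.53e8 Pa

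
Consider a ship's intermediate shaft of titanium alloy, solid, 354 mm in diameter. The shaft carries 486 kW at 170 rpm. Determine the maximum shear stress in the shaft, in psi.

455 psi

ω = 2π·170/60 = 17.80 rad/s, so T = P/ω = 486×10³ / 17.80 = 27300 N·m.
J = πd⁴/32 = π(0.354)⁴/32 = 1.542×10^-3 m⁴.
τ_max = T·r/J = 27300 × 0.177 / 1.542×10^-3 = 3.134×10^6 Pa.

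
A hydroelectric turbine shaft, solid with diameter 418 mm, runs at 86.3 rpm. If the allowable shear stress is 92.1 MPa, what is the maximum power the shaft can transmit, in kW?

11900 kW

J = πd⁴/32 = π(0.418)⁴/32 = 2.997×10^-3 m⁴.
T_max = τ_allow·J/r = 9.21×10^7 × 2.997×10^-3 / 0.209 = 1.321e6 N·m.
ω = 2π·86.3/60 = 9.037 rad/s, so P_max = T_max·ω = 1.194×10^7 W.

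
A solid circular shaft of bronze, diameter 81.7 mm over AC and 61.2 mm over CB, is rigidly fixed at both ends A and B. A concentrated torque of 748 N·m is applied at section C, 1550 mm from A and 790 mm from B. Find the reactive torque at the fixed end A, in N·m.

462 N·m

Compatibility: T_A·a/J_AC = T_B·b/J_CB with T_A + T_B = T₀.
J_AC = 4.37×10^-6 m⁴, J_CB = 1.38×10^-6 m⁴, so T_A = T₀·(J_AC/a)/((J_AC/a)+(J_CB/b)) = 462.4 N·m, T_B = 285.6 N·m.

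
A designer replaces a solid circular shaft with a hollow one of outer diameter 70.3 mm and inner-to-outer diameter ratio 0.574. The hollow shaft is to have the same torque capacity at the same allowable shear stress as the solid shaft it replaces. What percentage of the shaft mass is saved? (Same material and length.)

Equal τ_max and T ⇒ the solid shaft needs d_s³ = d_o³(1−k⁴), so d_s = 70.3·(1−0.574⁴)^(1/3) = 67.66 mm.
Area ratio A_h/A_s = d_o²(1−k²)/d_s² = (1−k²)/(1−k⁴)^(2/3) = 0.7239.
Mass saving = 1 − 0.7239 = 27.6 %.

27.6 %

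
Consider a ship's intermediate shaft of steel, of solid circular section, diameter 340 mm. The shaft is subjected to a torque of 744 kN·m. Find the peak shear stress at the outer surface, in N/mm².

96.4 N/mm²

J = πd⁴/32 = π(0.340)⁴/32 = 1.312×10^-3 m⁴.
τ_max = T·r/J = 744000 × 0.170 / 1.312×10^-3 = 9.641×10^7 Pa.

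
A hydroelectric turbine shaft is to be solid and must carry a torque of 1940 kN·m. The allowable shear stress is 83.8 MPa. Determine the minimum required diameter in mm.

490 mm

For a solid shaft τ_max = 16T/(πd³), so d = (16T/(π τ_allow))^(1/3) = (16·1.940e6/(π·8.38×10^7))^(1/3) = 0.4904 m.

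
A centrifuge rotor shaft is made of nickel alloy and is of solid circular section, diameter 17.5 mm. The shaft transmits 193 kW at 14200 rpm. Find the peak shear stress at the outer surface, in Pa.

ω = 2π·14200/60 = 1487 rad/s, so T = P/ω = 193×10³ / 1487 = 129.8 N·m.
J = πd⁴/32 = π(0.0175)⁴/32 = 9.208×10^-9 m⁴.
τ_max = T·r/J = 129.8 × 0.00875 / 9.208×10^-9 = 1.233×10^8 Pa.

1.23e8 Pa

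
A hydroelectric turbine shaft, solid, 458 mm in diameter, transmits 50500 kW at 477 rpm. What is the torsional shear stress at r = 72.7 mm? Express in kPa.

17000 kPa

ω = 2π·477/60 = 49.95 rad/s, so T = P/ω = 50500×10³ / 49.95 = 1.011e6 N·m.
J = πd⁴/32 = π(0.458)⁴/32 = 4.320×10^-3 m⁴.
Shear stress varies linearly with radius: τ = T·r/J = 1.011e6 × 0.0727 / 4.320×10^-3 = 1.701×10^7 Pa.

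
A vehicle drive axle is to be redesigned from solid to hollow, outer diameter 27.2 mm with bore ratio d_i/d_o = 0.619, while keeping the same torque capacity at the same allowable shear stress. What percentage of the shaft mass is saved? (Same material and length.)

31.4 %

Equal τ_max and T ⇒ the solid shaft needs d_s³ = d_o³(1−k⁴), so d_s = 27.2·(1−0.619⁴)^(1/3) = 25.80 mm.
Area ratio A_h/A_s = d_o²(1−k²)/d_s² = (1−k²)/(1−k⁴)^(2/3) = 0.6857.
Mass saving = 1 − 0.6857 = 31.4 %.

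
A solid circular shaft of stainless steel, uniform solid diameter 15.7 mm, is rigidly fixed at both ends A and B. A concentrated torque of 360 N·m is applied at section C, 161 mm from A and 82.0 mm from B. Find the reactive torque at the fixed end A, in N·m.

121 N·m

With uniform GJ and both ends fixed, compatibility θ_AC = θ_CB gives T_A·a = T_B·b, together with T_A + T_B = T₀.
T_A = T₀·b/(a+b) = 360.0·82.0/243.0 = 121.5 N·m; T_B = 238.5 N·m.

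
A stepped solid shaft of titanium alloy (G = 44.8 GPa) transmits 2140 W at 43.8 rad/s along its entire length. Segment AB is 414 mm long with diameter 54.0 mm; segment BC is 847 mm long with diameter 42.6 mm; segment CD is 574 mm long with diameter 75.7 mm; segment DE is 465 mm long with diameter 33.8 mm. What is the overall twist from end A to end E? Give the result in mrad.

ω = 43.8 rad/s, so T = P/ω = 2140 / 43.80 = 48.86 N·m.
J_AB = π(0.0540)⁴/32 = 8.35×10^-7 m⁴; J_BC = π(0.0426)⁴/32 = 3.23×10^-7 m⁴; J_CD = π(0.0757)⁴/32 = 3.22×10^-6 m⁴; J_DE = π(0.0338)⁴/32 = 1.28×10^-7 m⁴.
θ = (T/G)·Σ L_i/J_i = (48.86/44.8×10⁹)·(0.414/8.35×10^-7 + 0.847/3.23×10^-7 + 0.574/3.22×10^-6 + 0.465/1.28×10^-7) = 7.550×10^-3 rad.

7.55 mrad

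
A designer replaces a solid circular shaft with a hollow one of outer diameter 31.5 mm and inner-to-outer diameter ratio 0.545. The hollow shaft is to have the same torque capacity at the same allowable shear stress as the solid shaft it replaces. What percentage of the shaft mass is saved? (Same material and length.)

25.2 %

Equal τ_max and T ⇒ the solid shaft needs d_s³ = d_o³(1−k⁴), so d_s = 31.5·(1−0.545⁴)^(1/3) = 30.54 mm.
Area ratio A_h/A_s = d_o²(1−k²)/d_s² = (1−k²)/(1−k⁴)^(2/3) = 0.7476.
Mass saving = 1 − 0.7476 = 25.2 %.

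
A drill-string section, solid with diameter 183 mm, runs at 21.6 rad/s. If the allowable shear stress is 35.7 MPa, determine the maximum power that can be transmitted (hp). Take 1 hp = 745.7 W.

J = πd⁴/32 = π(0.183)⁴/32 = 1.101×10^-4 m⁴.
T_max = τ_allow·J/r = 3.57×10^7 × 1.101×10^-4 / 0.0915 = 42960 N·m.
ω = 21.6 rad/s, so P_max = T_max·ω = 9.279×10^5 W.

1240 hp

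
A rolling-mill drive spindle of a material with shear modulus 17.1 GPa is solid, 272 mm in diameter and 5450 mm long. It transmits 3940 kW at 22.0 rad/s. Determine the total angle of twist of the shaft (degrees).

ω = 22.0 rad/s, so T = P/ω = 3940×10³ / 22.00 = 179100 N·m.
J = πd⁴/32 = π(0.272)⁴/32 = 5.374×10^-4 m⁴.
θ = T·L/(G·J) = 179100 × 5.45 / (17.1×10⁹ × 5.374×10^-4) = 0.1062 rad.

6.09°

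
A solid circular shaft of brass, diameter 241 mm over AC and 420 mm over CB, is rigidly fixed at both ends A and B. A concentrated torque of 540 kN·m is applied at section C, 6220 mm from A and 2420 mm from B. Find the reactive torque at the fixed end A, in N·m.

21900 N·m

Compatibility: T_A·a/J_AC = T_B·b/J_CB with T_A + T_B = T₀.
J_AC = 3.31×10^-4 m⁴, J_CB = 3.05×10^-3 m⁴, so T_A = T₀·(J_AC/a)/((J_AC/a)+(J_CB/b)) = 21850 N·m, T_B = 518100 N·m.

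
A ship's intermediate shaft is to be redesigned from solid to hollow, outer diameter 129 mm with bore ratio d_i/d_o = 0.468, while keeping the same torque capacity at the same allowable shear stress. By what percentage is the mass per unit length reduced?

19.3 %

Equal τ_max and T ⇒ the solid shaft needs d_s³ = d_o³(1−k⁴), so d_s = 129·(1−0.468⁴)^(1/3) = 126.9 mm.
Area ratio A_h/A_s = d_o²(1−k²)/d_s² = (1−k²)/(1−k⁴)^(2/3) = 0.8070.
Mass saving = 1 − 0.8070 = 19.3 %.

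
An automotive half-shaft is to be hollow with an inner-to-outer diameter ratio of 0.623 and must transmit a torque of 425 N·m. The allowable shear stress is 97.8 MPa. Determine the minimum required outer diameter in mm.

For a hollow shaft with d_i/d_o = 0.623: τ_max = 16T/(π d_o³ (1−k⁴)), so d_o = [16T/(π τ_allow (1−k⁴))]^(1/3) = [16·425.0/(π·9.78×10^7·0.8494)]^(1/3) = 0.02965 m.

29.6 mm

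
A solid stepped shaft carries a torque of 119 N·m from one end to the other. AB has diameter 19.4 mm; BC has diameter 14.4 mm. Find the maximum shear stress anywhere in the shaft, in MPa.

Under the same torque, τ_max = 16T/(πd³) is largest where d is smallest — segment BC (d = 14.4 mm).
τ_max = 16·119.0/(π·(0.0144)³) = 2.030×10^8 Pa.

203 MPa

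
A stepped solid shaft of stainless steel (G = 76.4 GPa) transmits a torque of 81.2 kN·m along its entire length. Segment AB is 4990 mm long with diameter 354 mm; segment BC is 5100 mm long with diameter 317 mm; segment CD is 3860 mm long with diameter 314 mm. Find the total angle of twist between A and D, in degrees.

0.757°

J_AB = π(0.354)⁴/32 = 1.54×10^-3 m⁴; J_BC = π(0.317)⁴/32 = 9.91×10^-4 m⁴; J_CD = π(0.314)⁴/32 = 9.54×10^-4 m⁴.
θ = (T/G)·Σ L_i/J_i = (81200/76.4×10⁹)·(4.99/1.54×10^-3 + 5.10/9.91×10^-4 + 3.86/9.54×10^-4) = 0.01321 rad.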